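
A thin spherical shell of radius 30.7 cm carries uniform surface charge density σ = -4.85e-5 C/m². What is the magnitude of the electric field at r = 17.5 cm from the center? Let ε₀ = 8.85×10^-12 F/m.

Symmetry ⇒ E = E(r) r̂. Gaussian sphere of radius r = 17.5 cm (inside the shell, r < 30.7 cm).
No charge lies within this surface, so Q_enc = 0 and Gauss's law gives E·4πr² = 0 ⇒ E = 0.

E = 0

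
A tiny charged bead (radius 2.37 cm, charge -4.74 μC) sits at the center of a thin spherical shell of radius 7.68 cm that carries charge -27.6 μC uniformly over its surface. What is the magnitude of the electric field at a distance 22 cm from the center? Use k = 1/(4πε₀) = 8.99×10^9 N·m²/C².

Take a concentric spherical Gaussian surface of radius r = 22 cm (r > 7.68 cm, enclosing both).
Q_enc = (-4.74 μC) + (-27.6 μC) = -3.234×10^-5 C.
Since E is radial and uniform over the Gaussian sphere, Φ = E·4πr² = Q_enc/ε₀.
E = k|Q_enc|/r² = (8.99×10^9)(3.234×10^-5)/(0.22)² = 6.01e6 N/C.

|E| = 6.01e6 N/C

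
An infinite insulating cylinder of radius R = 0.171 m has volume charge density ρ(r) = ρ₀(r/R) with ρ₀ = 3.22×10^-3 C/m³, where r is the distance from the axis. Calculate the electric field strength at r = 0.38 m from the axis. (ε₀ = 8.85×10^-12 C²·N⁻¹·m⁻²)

E ≈ 9.33×10^6 N/C

Choose a coaxial cylinder of radius r = 0.38 m (arbitrary length L) as the Gaussian surface (r > R, full charge per length enclosed).
λ_enc = 2π ∫₀^R ρ₀(r'/R)^1 r' dr' = 2πρ₀R²/3 = 1.972×10^-4 C/m.
By Gauss's law (flux through the curved wall only), E·2πrL = λ_enc L/ε₀.
E = |λ_enc|/(2πε₀r) = (1.972×10^-4)/(2π·8.85×10^-12·0.38) = 9.33e6 N/C.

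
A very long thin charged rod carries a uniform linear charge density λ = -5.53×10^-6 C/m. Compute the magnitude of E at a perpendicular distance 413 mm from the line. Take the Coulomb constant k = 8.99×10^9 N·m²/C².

By cylindrical symmetry E is radial; use a coaxial Gaussian cylinder of radius 413 mm and length L.
Q_enc = λL, so λ_enc = -5.53e-6 C/m.
Applying ∮E·dA = Q_enc/ε₀ with the end caps contributing no flux:
E = 2k|λ_enc|/r = 2(8.99×10^9)(5.53×10^-6)/(0.413) = 2.41e5 N/C.

E ≈ 2.41×10^5 N/C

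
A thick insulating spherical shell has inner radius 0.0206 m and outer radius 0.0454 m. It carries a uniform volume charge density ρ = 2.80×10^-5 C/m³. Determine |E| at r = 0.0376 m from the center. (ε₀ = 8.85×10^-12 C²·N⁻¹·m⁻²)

3.31×10^4 N/C

Use a concentric Gaussian sphere at r = 0.0376 m (within the shell material, 0.0206 m < r < 0.0454 m).
Only the shell between 0.0206 m and r is enclosed: Q_enc = ρ·(4π/3)(r³ − a³) = (2.80×10^-5)·(4π/3)·((0.0376)³ − (0.0206)³) = 5.209×10^-9 C.
Applying ∮E·dA = Q_enc/ε₀ with Φ = E(4πr²):
E = |Q_enc|/(4πε₀r²) = (5.209e-9)/(4π·8.85×10^-12·(0.0376)²) = 3.31×10^4 N/C.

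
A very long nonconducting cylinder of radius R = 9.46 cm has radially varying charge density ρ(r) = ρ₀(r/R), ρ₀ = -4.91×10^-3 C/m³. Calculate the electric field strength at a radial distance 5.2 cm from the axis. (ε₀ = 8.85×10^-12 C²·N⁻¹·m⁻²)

5.29e6 N/C

Choose a coaxial cylinder of radius r = 5.2 cm (arbitrary length L) as the Gaussian surface (r < R).
Integrating ρ over the cross-section to radius r: λ_enc = (2πρ₀/R) ∫₀^r r'^2 dr' = 2πρ₀ r^3/(3·R) = -1.528×10^-5 C/m.
Gauss's law: E·2πrL = λ_enc L/ε₀.
E = |λ_enc|/(2πε₀r) = (1.528×10^-5)/(2π·8.85×10^-12·0.052) = 5.29×10^6 N/C.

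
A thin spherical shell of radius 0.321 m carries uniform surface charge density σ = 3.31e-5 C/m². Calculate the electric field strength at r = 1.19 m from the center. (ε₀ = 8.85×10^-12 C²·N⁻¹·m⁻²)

Use a concentric Gaussian sphere at r = 1.19 m (r > 0.321 m).
The entire shell is enclosed: Q_enc = σ·4πR² = (3.31e-5)·4π·(0.321)² = 4.286×10^-5 C.
By Gauss's law, ∮E·dA = E·4πr² = Q_enc/ε₀.
E = |Q_enc|/(4πε₀r²) = (4.286×10^-5)/(4π·8.85×10^-12·(1.19)²) = 2.72×10^5 N/C.

2.72×10^5 N/C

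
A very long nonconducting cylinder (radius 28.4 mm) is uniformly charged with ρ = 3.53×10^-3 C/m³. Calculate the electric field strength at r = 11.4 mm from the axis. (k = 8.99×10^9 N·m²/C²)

Coaxial Gaussian cylinder, radius r = 11.4 mm, length L (r < R).
Charge inside radius r per length L is ρ·πr²·L, so λ_enc = ρπr² = 1.441e-6 C/m.
By Gauss's law (flux through the curved wall only), E·2πrL = λ_enc L/ε₀.
E = 2k|λ_enc|/r = 2(8.99×10^9)(1.441×10^-6)/(0.0114) = 2.27×10^6 N/C.

|E| ≈ 2.27×10^6 N/C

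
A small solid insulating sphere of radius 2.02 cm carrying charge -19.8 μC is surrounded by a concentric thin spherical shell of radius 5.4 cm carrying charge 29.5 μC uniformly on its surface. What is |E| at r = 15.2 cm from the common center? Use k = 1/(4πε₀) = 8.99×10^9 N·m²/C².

E = 3.77e6 V/m

Use a concentric Gaussian sphere at r = 15.2 cm (r > 5.4 cm, enclosing both).
Q_enc = (-19.8 μC) + (29.5 μC) = 9.70×10^-6 C.
Applying ∮E·dA = Q_enc/ε₀ with Φ = E(4πr²):
E = k|Q_enc|/r² = (8.99×10^9)(9.70×10^-6)/(0.152)² = 3.77×10^6 N/C.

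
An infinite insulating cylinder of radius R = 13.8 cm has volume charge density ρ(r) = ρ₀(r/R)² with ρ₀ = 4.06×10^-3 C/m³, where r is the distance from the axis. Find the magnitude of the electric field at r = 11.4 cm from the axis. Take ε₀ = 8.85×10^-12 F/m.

E = 8.92×10^6 N/C

Choose a coaxial cylinder of radius r = 11.4 cm (arbitrary length L) as the Gaussian surface (r < R).
λ_enc = ∫₀^r ρ(r')·2πr' dr' = (2πρ₀/R²)·r^4/4 = 5.656×10^-5 C/m.
Gauss's law: E·2πrL = λ_enc L/ε₀.
E = |λ_enc|/(2πε₀r) = (5.656×10^-5)/(2π·8.85×10^-12·0.114) = 8.92e6 N/C.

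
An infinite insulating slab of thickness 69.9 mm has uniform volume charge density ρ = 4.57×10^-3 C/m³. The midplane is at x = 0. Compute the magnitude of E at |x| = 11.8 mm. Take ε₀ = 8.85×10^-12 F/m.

By symmetry E is perpendicular to the slab. A Gaussian pillbox from −11.8 mm to +11.8 mm (face area A) lies entirely within the slab.
Q_enc = ρ·(2x)·A and flux = 2EA, so 2EA = 2ρxA/ε₀ ⇒ E = |ρ|x/ε₀.
E = (4.57×10^-3)(0.0118)/(8.85×10^-12) = 6.09×10^6 N/C.

|E| ≈ 6.09×10^6 N/C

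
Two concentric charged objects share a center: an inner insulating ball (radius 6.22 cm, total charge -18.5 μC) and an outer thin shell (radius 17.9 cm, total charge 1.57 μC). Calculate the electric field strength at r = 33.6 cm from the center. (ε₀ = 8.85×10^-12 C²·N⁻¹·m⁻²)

E ≈ 1.35e6 N/C

Take a concentric spherical Gaussian surface of radius r = 33.6 cm (r > 17.9 cm, enclosing both).
Q_enc = (-18.5 μC) + (1.57 μC) = -1.693e-5 C.
Gauss's law: E·4πr² = Q_enc/ε₀.
E = |Q_enc|/(4πε₀r²) = (1.693×10^-5)/(4π·8.85×10^-12·(0.336)²) = 1.35e6 N/C.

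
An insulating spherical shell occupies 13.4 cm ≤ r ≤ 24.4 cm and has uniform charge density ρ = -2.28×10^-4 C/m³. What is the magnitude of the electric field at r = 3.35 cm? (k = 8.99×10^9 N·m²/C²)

E = 0

Take a concentric spherical Gaussian surface of radius r = 3.35 cm (r < 13.4 cm, inside the empty cavity).
No charge is enclosed, so by Gauss's law E·4πr² = 0 ⇒ E = 0.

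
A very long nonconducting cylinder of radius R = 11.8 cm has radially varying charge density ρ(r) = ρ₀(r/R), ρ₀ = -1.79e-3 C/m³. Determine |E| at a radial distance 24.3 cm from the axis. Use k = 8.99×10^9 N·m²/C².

Take a coaxial cylindrical Gaussian surface of radius r = 24.3 cm and length L (r > R, full charge per length enclosed).
λ_enc = 2π ∫₀^R ρ₀(r'/R)^1 r' dr' = 2πρ₀R²/3 = -5.22×10^-5 C/m.
Gauss's law: E·2πrL = λ_enc L/ε₀.
E = 2k|λ_enc|/r = 2(8.99×10^9)(5.22e-5)/(0.243) = 3.86×10^6 N/C.

E = 3.86×10^6 V/m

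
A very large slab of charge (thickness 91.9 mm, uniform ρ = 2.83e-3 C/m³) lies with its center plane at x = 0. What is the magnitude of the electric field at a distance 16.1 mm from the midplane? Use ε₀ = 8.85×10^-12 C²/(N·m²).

By symmetry E is perpendicular to the slab. A Gaussian pillbox from −16.1 mm to +16.1 mm (face area A) lies entirely within the slab.
Q_enc = ρ·(2x)·A and flux = 2EA, so 2EA = 2ρxA/ε₀ ⇒ E = |ρ|x/ε₀.
E = (2.83e-3)(0.0161)/(8.85×10^-12) = 5.15e6 N/C.

E ≈ 5.15e6 V/m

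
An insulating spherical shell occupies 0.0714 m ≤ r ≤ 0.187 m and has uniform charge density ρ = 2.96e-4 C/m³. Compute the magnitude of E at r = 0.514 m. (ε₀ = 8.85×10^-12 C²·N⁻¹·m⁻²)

E = 2.61×10^5 N/C

Take a concentric spherical Gaussian surface of radius r = 0.514 m (r > 0.187 m, enclosing the whole shell).
Q_enc = ρ·(4π/3)(b³ − a³) = (2.96e-4)·(4π/3)·((0.187)³ − (0.0714)³) = 7.657×10^-6 C.
By Gauss's law, ∮E·dA = E·4πr² = Q_enc/ε₀.
E = |Q_enc|/(4πε₀r²) = (7.657×10^-6)/(4π·8.85×10^-12·(0.514)²) = 2.61e5 N/C.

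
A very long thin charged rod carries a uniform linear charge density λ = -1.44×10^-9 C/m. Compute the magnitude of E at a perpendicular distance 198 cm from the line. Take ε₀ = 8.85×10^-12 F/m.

By cylindrical symmetry E is radial; use a coaxial Gaussian cylinder of radius 198 cm and length L.
Q_enc = λL, so λ_enc = -1.44e-9 C/m.
Applying ∮E·dA = Q_enc/ε₀ with the end caps contributing no flux:
E = |λ_enc|/(2πε₀r) = (1.44×10^-9)/(2π·8.85×10^-12·1.98) = 13.1 N/C.

|E| ≈ 13.1 N/C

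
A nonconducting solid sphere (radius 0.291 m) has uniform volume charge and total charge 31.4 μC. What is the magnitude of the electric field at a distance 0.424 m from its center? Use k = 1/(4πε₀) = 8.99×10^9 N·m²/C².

E ≈ 1.57e6 N/C

Symmetry ⇒ E = E(r) r̂. Gaussian sphere of radius r = 0.424 m (r > R, so the entire charge is enclosed).
Q_enc = 31.4 μC = 3.14×10^-5 C.
By Gauss's law, ∮E·dA = E·4πr² = Q_enc/ε₀.
E = k|Q_enc|/r² = (8.99×10^9)(3.14×10^-5)/(0.424)² = 1.57×10^6 N/C.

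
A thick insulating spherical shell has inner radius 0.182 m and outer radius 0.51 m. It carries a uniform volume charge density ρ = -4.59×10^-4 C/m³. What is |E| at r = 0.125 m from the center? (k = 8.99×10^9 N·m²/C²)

By spherical symmetry E is radial; choose a Gaussian sphere of radius r = 0.125 m (r < 0.182 m, inside the empty cavity).
No charge is enclosed, so by Gauss's law E·4πr² = 0 ⇒ E = 0.

|E| = 0 N/C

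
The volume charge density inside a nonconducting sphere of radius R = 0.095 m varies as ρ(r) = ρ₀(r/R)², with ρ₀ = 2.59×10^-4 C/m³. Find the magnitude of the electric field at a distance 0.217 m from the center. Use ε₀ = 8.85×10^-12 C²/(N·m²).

Take a concentric spherical Gaussian surface of radius r = 0.217 m (r > R, all charge enclosed).
Q_enc = 4π ∫₀^R ρ₀(r'/R)^2 r'² dr' = 4πρ₀R³/5 = 5.581e-7 C.
Applying ∮E·dA = Q_enc/ε₀ with Φ = E(4πr²):
E = |Q_enc|/(4πε₀r²) = (5.581×10^-7)/(4π·8.85×10^-12·(0.217)²) = 1.07×10^5 N/C.

E ≈ 1.07×10^5 N/C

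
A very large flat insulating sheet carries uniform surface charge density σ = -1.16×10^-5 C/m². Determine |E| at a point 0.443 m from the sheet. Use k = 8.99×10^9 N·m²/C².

The symmetry is planar: E is normal to the sheet and the same magnitude on both sides. Take a pillbox straddling the sheet with end-cap area A.
Flux Φ = 2EA and Q_enc = σA, so 2EA = σA/ε₀ ⇒ E = |σ|/(2ε₀), independent of distance.
E = 2πk|σ| = 2π(8.99×10^9)(1.16×10^-5) = 6.55×10^5 N/C.

6.55×10^5 N/C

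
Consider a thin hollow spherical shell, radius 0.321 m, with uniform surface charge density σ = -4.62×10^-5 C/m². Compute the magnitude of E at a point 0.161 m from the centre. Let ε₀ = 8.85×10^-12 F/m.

Symmetry ⇒ E = E(r) r̂. Gaussian sphere of radius r = 0.161 m (inside the shell, r < 0.321 m).
No charge lies within this surface, so Q_enc = 0 and Gauss's law gives E·4πr² = 0 ⇒ E = 0.

E = 0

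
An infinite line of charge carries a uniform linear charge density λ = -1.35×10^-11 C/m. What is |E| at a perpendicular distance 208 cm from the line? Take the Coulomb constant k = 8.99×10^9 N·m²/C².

Take a coaxial cylindrical Gaussian surface of radius r = 208 cm and length L.
Q_enc = λL, so λ_enc = -1.35e-11 C/m.
Since E is radial and uniform over the curved surface, Φ = E·2πrL = Q_enc/ε₀ = λ_enc L/ε₀.
E = 2k|λ_enc|/r = 2(8.99×10^9)(1.35×10^-11)/(2.08) = 0.117 N/C.

E ≈ 0.117 N/C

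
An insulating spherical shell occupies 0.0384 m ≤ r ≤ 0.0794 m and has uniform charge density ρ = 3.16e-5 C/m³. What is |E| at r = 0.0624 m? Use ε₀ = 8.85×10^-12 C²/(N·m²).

E ≈ 5.70e4 N/C

By spherical symmetry E is radial; choose a Gaussian sphere of radius r = 0.0624 m (within the shell material, 0.0384 m < r < 0.0794 m).
Only the shell between 0.0384 m and r is enclosed: Q_enc = ρ·(4π/3)(r³ − a³) = (3.16×10^-5)·(4π/3)·((0.0624)³ − (0.0384)³) = 2.467×10^-8 C.
By Gauss's law, ∮E·dA = E·4πr² = Q_enc/ε₀.
E = |Q_enc|/(4πε₀r²) = (2.467×10^-8)/(4π·8.85×10^-12·(0.0624)²) = 5.70×10^4 N/C.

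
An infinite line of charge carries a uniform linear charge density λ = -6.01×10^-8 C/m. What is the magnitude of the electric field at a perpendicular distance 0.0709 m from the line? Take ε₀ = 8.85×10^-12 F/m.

By cylindrical symmetry E is radial; use a coaxial Gaussian cylinder of radius 0.0709 m and length L.
Q_enc = λL, so λ_enc = -6.01e-8 C/m.
Since E is radial and uniform over the curved surface, Φ = E·2πrL = Q_enc/ε₀ = λ_enc L/ε₀.
E = |λ_enc|/(2πε₀r) = (6.01×10^-8)/(2π·8.85×10^-12·0.0709) = 1.52e4 N/C.

E ≈ 1.52e4 N/C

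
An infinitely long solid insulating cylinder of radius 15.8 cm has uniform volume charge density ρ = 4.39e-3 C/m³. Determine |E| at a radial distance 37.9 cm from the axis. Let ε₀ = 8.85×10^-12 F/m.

Coaxial Gaussian cylinder, radius r = 37.9 cm, length L (r > 15.8 cm, full cross-section enclosed).
λ_enc = ρ·πR² = (4.39×10^-3)π(0.158)² = 3.443×10^-4 C/m.
By Gauss's law (flux through the curved wall only), E·2πrL = λ_enc L/ε₀.
E = |λ_enc|/(2πε₀r) = (3.443×10^-4)/(2π·8.85×10^-12·0.379) = 1.63e7 N/C.

E ≈ 1.63×10^7 N/C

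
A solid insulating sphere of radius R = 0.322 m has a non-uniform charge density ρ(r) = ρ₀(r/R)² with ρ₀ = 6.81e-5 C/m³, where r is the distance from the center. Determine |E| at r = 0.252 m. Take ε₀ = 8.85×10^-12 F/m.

By spherical symmetry E is radial; choose a Gaussian sphere of radius r = 0.252 m (r < R).
Q_enc = ∫₀^r ρ(r')·4πr'² dr' = (4πρ₀/R²) ∫₀^r r'^4 dr' = 4πρ₀ r^5/(5·R²) = 1.678e-6 C.
Gauss's law: E·4πr² = Q_enc/ε₀.
E = |Q_enc|/(4πε₀r²) = (1.678×10^-6)/(4π·8.85×10^-12·(0.252)²) = 2.38×10^5 N/C.

2.38e5 N/C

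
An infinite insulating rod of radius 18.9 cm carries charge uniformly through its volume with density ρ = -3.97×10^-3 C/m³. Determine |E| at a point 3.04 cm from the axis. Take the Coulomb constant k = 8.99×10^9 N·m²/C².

|E| = 6.82×10^6 N/C

Choose a coaxial cylinder of radius r = 3.04 cm (arbitrary length L) as the Gaussian surface (r < R).
Charge inside radius r per length L is ρ·πr²·L, so λ_enc = ρπr² = -1.153e-5 C/m.
Gauss's law: E·2πrL = λ_enc L/ε₀.
E = 2k|λ_enc|/r = 2(8.99×10^9)(1.153×10^-5)/(0.0304) = 6.82×10^6 N/C.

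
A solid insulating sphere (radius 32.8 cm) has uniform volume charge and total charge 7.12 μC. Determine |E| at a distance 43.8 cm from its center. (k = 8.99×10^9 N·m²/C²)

|E| ≈ 3.34×10^5 N/C

Symmetry ⇒ E = E(r) r̂. Gaussian sphere of radius r = 43.8 cm (r > R, so the entire charge is enclosed).
Q_enc = 7.12 μC = 7.12×10^-6 C.
Applying ∮E·dA = Q_enc/ε₀ with Φ = E(4πr²):
E = k|Q_enc|/r² = (8.99×10^9)(7.12×10^-6)/(0.438)² = 3.34e5 N/C.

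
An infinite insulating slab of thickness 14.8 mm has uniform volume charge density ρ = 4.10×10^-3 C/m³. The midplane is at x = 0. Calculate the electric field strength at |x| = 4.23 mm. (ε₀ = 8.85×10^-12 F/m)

By symmetry E is perpendicular to the slab. A Gaussian pillbox from −4.23 mm to +4.23 mm (face area A) lies entirely within the slab.
Q_enc = ρ·(2x)·A and flux = 2EA, so 2EA = 2ρxA/ε₀ ⇒ E = |ρ|x/ε₀.
E = (4.10×10^-3)(0.00423)/(8.85×10^-12) = 1.96e6 N/C.

1.96e6 V/m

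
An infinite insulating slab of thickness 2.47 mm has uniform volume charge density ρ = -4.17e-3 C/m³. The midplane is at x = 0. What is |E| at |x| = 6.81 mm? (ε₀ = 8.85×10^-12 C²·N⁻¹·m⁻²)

5.82×10^5 N/C

The point |x| = 6.81 mm lies outside the slab (half-thickness 0.001235 m). A symmetric pillbox spanning the full slab encloses Q_enc = ρ·d·A.
Flux = 2EA ⇒ E = |ρ|d/(2ε₀), independent of distance outside.
E = (4.17×10^-3)(0.00247)/(2·8.85×10^-12) = 5.82e5 N/C.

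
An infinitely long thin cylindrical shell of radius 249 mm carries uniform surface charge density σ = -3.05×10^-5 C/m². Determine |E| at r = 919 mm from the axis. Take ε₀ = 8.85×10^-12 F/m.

|E| = 9.34×10^5 V/m

By cylindrical symmetry E is radial; use a coaxial Gaussian cylinder of radius 919 mm and length L (r > 249 mm).
The whole shell is enclosed: λ_enc = σ·2πR = (-3.05e-5)·2π·(0.249) = -4.772e-5 C/m.
Since E is radial and uniform over the curved surface, Φ = E·2πrL = Q_enc/ε₀ = λ_enc L/ε₀.
E = |λ_enc|/(2πε₀r) = (4.772e-5)/(2π·8.85×10^-12·0.919) = 9.34×10^5 N/C.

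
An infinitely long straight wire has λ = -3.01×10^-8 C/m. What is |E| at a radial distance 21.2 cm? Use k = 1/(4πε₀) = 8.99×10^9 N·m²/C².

By cylindrical symmetry E is radial; use a coaxial Gaussian cylinder of radius 21.2 cm and length L.
Q_enc = λL, so λ_enc = -3.01e-8 C/m.
Applying ∮E·dA = Q_enc/ε₀ with the end caps contributing no flux:
E = 2k|λ_enc|/r = 2(8.99×10^9)(3.01×10^-8)/(0.212) = 2.55×10^3 N/C.

2.55×10^3 N/C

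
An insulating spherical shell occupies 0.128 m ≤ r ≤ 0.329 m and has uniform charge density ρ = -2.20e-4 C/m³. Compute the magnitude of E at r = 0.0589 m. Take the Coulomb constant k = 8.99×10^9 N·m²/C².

|E| = 0 N/C

Use a concentric Gaussian sphere at r = 0.0589 m (r < 0.128 m, inside the empty cavity).
Q_enc = 0 (all charge lies at larger r); Gauss's law gives E = 0.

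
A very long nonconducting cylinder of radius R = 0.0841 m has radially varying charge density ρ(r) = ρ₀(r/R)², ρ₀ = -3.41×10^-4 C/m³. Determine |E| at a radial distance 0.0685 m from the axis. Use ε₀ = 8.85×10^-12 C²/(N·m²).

Choose a coaxial cylinder of radius r = 0.0685 m (arbitrary length L) as the Gaussian surface (r < R).
Integrating ρ over the cross-section to radius r: λ_enc = (2πρ₀/R²) ∫₀^r r'^3 dr' = 2πρ₀ r^4/(4·R²) = -1.667×10^-6 C/m.
Applying ∮E·dA = Q_enc/ε₀ with the end caps contributing no flux:
E = |λ_enc|/(2πε₀r) = (1.667×10^-6)/(2π·8.85×10^-12·0.0685) = 4.38×10^5 N/C.

E = 4.38×10^5 V/m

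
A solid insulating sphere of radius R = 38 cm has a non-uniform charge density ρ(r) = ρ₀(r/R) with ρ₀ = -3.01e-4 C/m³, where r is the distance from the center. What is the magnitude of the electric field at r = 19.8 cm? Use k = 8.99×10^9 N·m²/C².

Take a concentric spherical Gaussian surface of radius r = 19.8 cm (r < R).
Q_enc = ∫₀^r ρ(r')·4πr'² dr' = (4πρ₀/R) ∫₀^r r'^3 dr' = 4πρ₀ r^4/(4·R) = -3.825×10^-6 C.
By Gauss's law, ∮E·dA = E·4πr² = Q_enc/ε₀.
E = k|Q_enc|/r² = (8.99×10^9)(3.825×10^-6)/(0.198)² = 8.77e5 N/C.

E ≈ 8.77×10^5 V/m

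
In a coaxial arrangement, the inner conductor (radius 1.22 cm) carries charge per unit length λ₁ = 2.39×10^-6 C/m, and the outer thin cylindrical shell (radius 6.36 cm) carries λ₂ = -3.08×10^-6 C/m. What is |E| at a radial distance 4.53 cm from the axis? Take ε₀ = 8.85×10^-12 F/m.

|E| ≈ 9.49e5 V/m

Choose a coaxial cylinder of radius r = 4.53 cm (arbitrary length L) as the Gaussian surface (between the conductors, 1.22 cm < r < 6.36 cm).
Only the inner wire is enclosed; the outer shell contributes nothing inside itself. λ_enc = λ₁ = 2.39e-6 C/m.
Gauss's law: E·2πrL = λ_enc L/ε₀.
E = |λ_enc|/(2πε₀r) = (2.39×10^-6)/(2π·8.85×10^-12·0.0453) = 9.49×10^5 N/C.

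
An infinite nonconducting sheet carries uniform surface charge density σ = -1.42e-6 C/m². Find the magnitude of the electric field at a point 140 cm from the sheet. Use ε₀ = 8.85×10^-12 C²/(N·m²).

Choose a cylindrical pillbox piercing the sheet, end faces (area A) parallel to it.
Flux Φ = 2EA and Q_enc = σA, so 2EA = σA/ε₀ ⇒ E = |σ|/(2ε₀), independent of distance.
E = |σ|/(2ε₀) = (1.42×10^-6)/(2·8.85×10^-12) = 8.02×10^4 N/C.

|E| ≈ 8.02×10^4 N/C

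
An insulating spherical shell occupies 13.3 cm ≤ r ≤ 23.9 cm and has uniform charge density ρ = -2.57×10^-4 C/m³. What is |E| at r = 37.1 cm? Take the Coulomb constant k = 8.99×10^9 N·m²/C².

Use a concentric Gaussian sphere at r = 37.1 cm (r > 23.9 cm, enclosing the whole shell).
Q_enc = ρ·(4π/3)(b³ − a³) = (-2.57×10^-4)·(4π/3)·((0.239)³ − (0.133)³) = -1.216×10^-5 C.
Applying ∮E·dA = Q_enc/ε₀ with Φ = E(4πr²):
E = k|Q_enc|/r² = (8.99×10^9)(1.216×10^-5)/(0.371)² = 7.94×10^5 N/C.

|E| ≈ 7.94×10^5 V/m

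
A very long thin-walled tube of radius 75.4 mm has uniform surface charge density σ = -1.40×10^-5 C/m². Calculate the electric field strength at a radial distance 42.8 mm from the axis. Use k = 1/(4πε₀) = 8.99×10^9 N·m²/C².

Choose a coaxial cylinder of radius r = 42.8 mm (arbitrary length L) as the Gaussian surface (r < 75.4 mm, inside the shell).
All the surface charge lies outside this cylinder: Q_enc = 0, hence E = 0.

|E| = 0 N/C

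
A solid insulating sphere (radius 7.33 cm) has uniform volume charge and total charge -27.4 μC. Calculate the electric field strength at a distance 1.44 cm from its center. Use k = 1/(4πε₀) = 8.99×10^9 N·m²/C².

Use a concentric Gaussian sphere at r = 1.44 cm (r < R).
Only the charge within r is enclosed: Q_enc = Q·(r/R)³ = (-27.4 μC)·(1.44 cm/7.33 cm)³ = -2.077×10^-7 C.
Applying ∮E·dA = Q_enc/ε₀ with Φ = E(4πr²):
E = k|Q_enc|/r² = (8.99×10^9)(2.077×10^-7)/(0.0144)² = 9.01e6 N/C.

|E| = 9.01×10^6 N/C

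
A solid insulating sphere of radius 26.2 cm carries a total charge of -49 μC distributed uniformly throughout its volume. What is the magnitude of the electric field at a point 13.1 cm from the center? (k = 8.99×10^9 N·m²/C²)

Use a concentric Gaussian sphere at r = 13.1 cm (r < R).
For a uniform sphere the enclosed fraction is (r/R)³, so Q_enc = (-49 μC)(0.131/0.262)³ = -6.125e-6 C.
By Gauss's law, ∮E·dA = E·4πr² = Q_enc/ε₀.
E = k|Q_enc|/r² = (8.99×10^9)(6.125×10^-6)/(0.131)² = 3.21×10^6 N/C.

E ≈ 3.21×10^6 N/C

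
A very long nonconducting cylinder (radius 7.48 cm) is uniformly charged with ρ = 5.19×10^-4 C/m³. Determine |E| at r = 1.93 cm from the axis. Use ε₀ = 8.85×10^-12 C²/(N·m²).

|E| ≈ 5.66×10^5 N/C

Take a coaxial cylindrical Gaussian surface of radius r = 1.93 cm and length L (r < R).
Charge inside radius r per length L is ρ·πr²·L, so λ_enc = ρπr² = 6.073×10^-7 C/m.
Gauss's law: E·2πrL = λ_enc L/ε₀.
E = |λ_enc|/(2πε₀r) = (6.073e-7)/(2π·8.85×10^-12·0.0193) = 5.66×10^5 N/C.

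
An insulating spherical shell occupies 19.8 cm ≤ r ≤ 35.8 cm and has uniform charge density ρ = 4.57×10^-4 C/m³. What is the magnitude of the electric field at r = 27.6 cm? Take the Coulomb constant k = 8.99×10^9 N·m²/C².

Use a concentric Gaussian sphere at r = 27.6 cm (within the shell material, 19.8 cm < r < 35.8 cm).
Only the shell between 19.8 cm and r is enclosed: Q_enc = ρ·(4π/3)(r³ − a³) = (4.57e-4)·(4π/3)·((0.276)³ − (0.198)³) = 2.539e-5 C.
Applying ∮E·dA = Q_enc/ε₀ with Φ = E(4πr²):
E = k|Q_enc|/r² = (8.99×10^9)(2.539e-5)/(0.276)² = 3.00×10^6 N/C.

3.00×10^6 N/C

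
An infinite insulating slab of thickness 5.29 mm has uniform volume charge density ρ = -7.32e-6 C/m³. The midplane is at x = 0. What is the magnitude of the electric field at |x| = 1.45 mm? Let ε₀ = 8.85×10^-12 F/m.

1.20×10^3 N/C

By symmetry E is perpendicular to the slab. A Gaussian pillbox from −1.45 mm to +1.45 mm (face area A) lies entirely within the slab.
Q_enc = ρ·(2x)·A and flux = 2EA, so 2EA = 2ρxA/ε₀ ⇒ E = |ρ|x/ε₀.
E = (7.32e-6)(0.00145)/(8.85×10^-12) = 1.20×10^3 N/C.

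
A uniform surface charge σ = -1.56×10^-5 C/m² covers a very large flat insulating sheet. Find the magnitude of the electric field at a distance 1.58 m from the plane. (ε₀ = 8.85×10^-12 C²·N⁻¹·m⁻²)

8.81e5 N/C

Choose a cylindrical pillbox piercing the sheet, end faces (area A) parallel to it.
Only the two end caps contribute flux: Φ = 2EA. With Q_enc = σA, Gauss's law gives E = |σ|/(2ε₀).
E = |σ|/(2ε₀) = (1.56×10^-5)/(2·8.85×10^-12) = 8.81×10^5 N/C.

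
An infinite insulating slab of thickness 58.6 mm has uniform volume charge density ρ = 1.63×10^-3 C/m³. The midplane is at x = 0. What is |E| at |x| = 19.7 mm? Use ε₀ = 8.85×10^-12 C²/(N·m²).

By symmetry E is perpendicular to the slab. A Gaussian pillbox from −19.7 mm to +19.7 mm (face area A) lies entirely within the slab.
Q_enc = ρ·(2x)·A and flux = 2EA, so 2EA = 2ρxA/ε₀ ⇒ E = |ρ|x/ε₀.
E = (1.63×10^-3)(0.0197)/(8.85×10^-12) = 3.63e6 N/C.

3.63e6 N/C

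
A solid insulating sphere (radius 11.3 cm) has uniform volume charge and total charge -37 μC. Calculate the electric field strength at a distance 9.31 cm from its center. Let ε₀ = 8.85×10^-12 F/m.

By spherical symmetry E is radial; choose a Gaussian sphere of radius r = 9.31 cm (r < R).
For a uniform sphere the enclosed fraction is (r/R)³, so Q_enc = (-37 μC)(0.0931/0.113)³ = -2.069×10^-5 C.
Applying ∮E·dA = Q_enc/ε₀ with Φ = E(4πr²):
E = |Q_enc|/(4πε₀r²) = (2.069×10^-5)/(4π·8.85×10^-12·(0.0931)²) = 2.15×10^7 N/C.

2.15×10^7 V/m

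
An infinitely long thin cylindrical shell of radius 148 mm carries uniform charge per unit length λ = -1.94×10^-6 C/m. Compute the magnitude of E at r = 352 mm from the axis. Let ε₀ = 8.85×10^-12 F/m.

E ≈ 9.91e4 V/m

Take a coaxial cylindrical Gaussian surface of radius r = 352 mm and length L (r > 148 mm).
The full line charge is enclosed: λ_enc = -1.94×10^-6 C/m.
Gauss's law: E·2πrL = λ_enc L/ε₀.
E = |λ_enc|/(2πε₀r) = (1.94e-6)/(2π·8.85×10^-12·0.352) = 9.91e4 N/C.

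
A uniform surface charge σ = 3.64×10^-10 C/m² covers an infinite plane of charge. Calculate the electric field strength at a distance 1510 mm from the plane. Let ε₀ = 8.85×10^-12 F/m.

20.6 V/m

Choose a cylindrical pillbox piercing the sheet, end faces (area A) parallel to it.
Flux Φ = 2EA and Q_enc = σA, so 2EA = σA/ε₀ ⇒ E = |σ|/(2ε₀), independent of distance.
E = |σ|/(2ε₀) = (3.64e-10)/(2·8.85×10^-12) = 20.6 N/C.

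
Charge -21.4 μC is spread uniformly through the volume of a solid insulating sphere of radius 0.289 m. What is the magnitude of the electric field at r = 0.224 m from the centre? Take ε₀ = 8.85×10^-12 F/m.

Symmetry ⇒ E = E(r) r̂. Gaussian sphere of radius r = 0.224 m (r < R).
For a uniform sphere the enclosed fraction is (r/R)³, so Q_enc = (-21.4 μC)(0.224/0.289)³ = -9.965×10^-6 C.
Since E is radial and uniform over the Gaussian sphere, Φ = E·4πr² = Q_enc/ε₀.
E = |Q_enc|/(4πε₀r²) = (9.965×10^-6)/(4π·8.85×10^-12·(0.224)²) = 1.79e6 N/C.

E = 1.79×10^6 V/m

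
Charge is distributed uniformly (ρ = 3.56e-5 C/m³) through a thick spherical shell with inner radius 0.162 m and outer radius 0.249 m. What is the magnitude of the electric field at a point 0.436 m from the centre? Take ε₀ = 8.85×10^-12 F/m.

Take a concentric spherical Gaussian surface of radius r = 0.436 m (r > 0.249 m, enclosing the whole shell).
Q_enc = ρ·(4π/3)(b³ − a³) = (3.56e-5)·(4π/3)·((0.249)³ − (0.162)³) = 1.668e-6 C.
Gauss's law: E·4πr² = Q_enc/ε₀.
E = |Q_enc|/(4πε₀r²) = (1.668×10^-6)/(4π·8.85×10^-12·(0.436)²) = 7.89×10^4 N/C.

7.89×10^4 V/m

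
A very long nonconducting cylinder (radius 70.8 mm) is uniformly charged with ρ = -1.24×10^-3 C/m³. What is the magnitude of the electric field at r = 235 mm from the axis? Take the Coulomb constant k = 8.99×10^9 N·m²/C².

Coaxial Gaussian cylinder, radius r = 235 mm, length L (r > 70.8 mm, full cross-section enclosed).
λ_enc = ρ·πR² = (-1.24e-3)π(0.0708)² = -1.953e-5 C/m.
Gauss's law: E·2πrL = λ_enc L/ε₀.
E = 2k|λ_enc|/r = 2(8.99×10^9)(1.953e-5)/(0.235) = 1.49e6 N/C.

E ≈ 1.49×10^6 N/C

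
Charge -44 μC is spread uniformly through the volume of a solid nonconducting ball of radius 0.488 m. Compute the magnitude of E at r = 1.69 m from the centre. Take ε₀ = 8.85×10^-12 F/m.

|E| = 1.39×10^5 V/m

Take a concentric spherical Gaussian surface of radius r = 1.69 m (r > R, so the entire charge is enclosed).
Q_enc = -44 μC = -4.40×10^-5 C.
Gauss's law: E·4πr² = Q_enc/ε₀.
E = |Q_enc|/(4πε₀r²) = (4.40×10^-5)/(4π·8.85×10^-12·(1.69)²) = 1.39×10^5 N/C.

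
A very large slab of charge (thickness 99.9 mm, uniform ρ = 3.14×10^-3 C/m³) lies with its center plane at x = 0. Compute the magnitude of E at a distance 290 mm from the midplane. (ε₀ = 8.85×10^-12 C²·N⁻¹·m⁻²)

The point |x| = 290 mm lies outside the slab (half-thickness 0.04995 m). A symmetric pillbox spanning the full slab encloses Q_enc = ρ·d·A.
Flux = 2EA ⇒ E = |ρ|d/(2ε₀), independent of distance outside.
E = (3.14×10^-3)(0.0999)/(2·8.85×10^-12) = 1.77×10^7 N/C.

|E| ≈ 1.77×10^7 N/C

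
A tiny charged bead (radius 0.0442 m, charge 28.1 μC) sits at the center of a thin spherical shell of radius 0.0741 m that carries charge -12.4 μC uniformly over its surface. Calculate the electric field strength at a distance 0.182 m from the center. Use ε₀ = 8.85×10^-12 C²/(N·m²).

Symmetry ⇒ E = E(r) r̂. Gaussian sphere of radius r = 0.182 m (r > 0.0741 m, enclosing both).
Q_enc = (28.1 μC) + (-12.4 μC) = 1.57e-5 C.
Gauss's law: E·4πr² = Q_enc/ε₀.
E = |Q_enc|/(4πε₀r²) = (1.57×10^-5)/(4π·8.85×10^-12·(0.182)²) = 4.26×10^6 N/C.

|E| ≈ 4.26e6 V/m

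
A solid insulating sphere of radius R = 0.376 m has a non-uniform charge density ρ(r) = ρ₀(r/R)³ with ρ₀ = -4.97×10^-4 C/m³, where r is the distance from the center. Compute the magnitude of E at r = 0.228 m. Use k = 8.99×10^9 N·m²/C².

Take a concentric spherical Gaussian surface of radius r = 0.228 m (r < R).
Integrate the density: Q_enc = 4π ∫₀^r ρ₀(r'/R)^3 r'² dr' = 4πρ₀ r^6/(6·R³) = -2.751e-6 C.
By Gauss's law, ∮E·dA = E·4πr² = Q_enc/ε₀.
E = k|Q_enc|/r² = (8.99×10^9)(2.751×10^-6)/(0.228)² = 4.76×10^5 N/C.

E ≈ 4.76×10^5 N/C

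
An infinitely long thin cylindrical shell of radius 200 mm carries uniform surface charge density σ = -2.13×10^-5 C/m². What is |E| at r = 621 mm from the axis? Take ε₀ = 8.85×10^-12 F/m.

Take a coaxial cylindrical Gaussian surface of radius r = 621 mm and length L (r > 200 mm).
The whole shell is enclosed: λ_enc = σ·2πR = (-2.13×10^-5)·2π·(0.2) = -2.677e-5 C/m.
Applying ∮E·dA = Q_enc/ε₀ with the end caps contributing no flux:
E = |λ_enc|/(2πε₀r) = (2.677×10^-5)/(2π·8.85×10^-12·0.621) = 7.75×10^5 N/C.

|E| = 7.75e5 V/m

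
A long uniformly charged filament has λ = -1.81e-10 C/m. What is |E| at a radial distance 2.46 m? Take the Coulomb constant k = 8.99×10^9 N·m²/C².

E ≈ 1.32 V/m

By cylindrical symmetry E is radial; use a coaxial Gaussian cylinder of radius 2.46 m and length L.
Q_enc = λL, so λ_enc = -1.81×10^-10 C/m.
Gauss's law: E·2πrL = λ_enc L/ε₀.
E = 2k|λ_enc|/r = 2(8.99×10^9)(1.81×10^-10)/(2.46) = 1.32 N/C.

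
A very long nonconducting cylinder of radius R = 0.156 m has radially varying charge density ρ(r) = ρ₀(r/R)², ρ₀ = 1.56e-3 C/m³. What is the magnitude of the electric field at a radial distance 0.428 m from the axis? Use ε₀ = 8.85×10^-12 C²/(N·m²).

Coaxial Gaussian cylinder, radius r = 0.428 m, length L (r > R, full charge per length enclosed).
λ_enc = 2π ∫₀^R ρ₀(r'/R)^2 r' dr' = 2πρ₀R²/4 = 5.963×10^-5 C/m.
Since E is radial and uniform over the curved surface, Φ = E·2πrL = Q_enc/ε₀ = λ_enc L/ε₀.
E = |λ_enc|/(2πε₀r) = (5.963e-5)/(2π·8.85×10^-12·0.428) = 2.51e6 N/C.

|E| ≈ 2.51×10^6 N/C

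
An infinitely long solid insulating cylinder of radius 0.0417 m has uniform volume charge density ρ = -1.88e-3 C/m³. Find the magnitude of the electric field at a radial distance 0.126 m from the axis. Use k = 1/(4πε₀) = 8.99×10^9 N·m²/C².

Take a coaxial cylindrical Gaussian surface of radius r = 0.126 m and length L (r > 0.0417 m, full cross-section enclosed).
λ_enc = ρ·πR² = (-1.88×10^-3)π(0.0417)² = -1.027×10^-5 C/m.
By Gauss's law (flux through the curved wall only), E·2πrL = λ_enc L/ε₀.
E = 2k|λ_enc|/r = 2(8.99×10^9)(1.027×10^-5)/(0.126) = 1.47×10^6 N/C.

E ≈ 1.47e6 N/C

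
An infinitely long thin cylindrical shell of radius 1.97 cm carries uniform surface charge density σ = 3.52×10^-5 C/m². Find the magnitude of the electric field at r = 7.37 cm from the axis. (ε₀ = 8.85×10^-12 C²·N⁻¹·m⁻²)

1.06×10^6 V/m

By cylindrical symmetry E is radial; use a coaxial Gaussian cylinder of radius 7.37 cm and length L (r > 1.97 cm).
The whole shell is enclosed: λ_enc = σ·2πR = (3.52×10^-5)·2π·(0.0197) = 4.357×10^-6 C/m.
Applying ∮E·dA = Q_enc/ε₀ with the end caps contributing no flux:
E = |λ_enc|/(2πε₀r) = (4.357×10^-6)/(2π·8.85×10^-12·0.0737) = 1.06×10^6 N/C.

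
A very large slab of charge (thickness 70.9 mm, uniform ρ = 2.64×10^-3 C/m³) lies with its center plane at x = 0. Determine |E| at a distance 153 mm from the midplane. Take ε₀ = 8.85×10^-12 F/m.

The point |x| = 153 mm lies outside the slab (half-thickness 0.03545 m). A symmetric pillbox spanning the full slab encloses Q_enc = ρ·d·A.
Flux = 2EA ⇒ E = |ρ|d/(2ε₀), independent of distance outside.
E = (2.64e-3)(0.0709)/(2·8.85×10^-12) = 1.06×10^7 N/C.

E = 1.06×10^7 N/C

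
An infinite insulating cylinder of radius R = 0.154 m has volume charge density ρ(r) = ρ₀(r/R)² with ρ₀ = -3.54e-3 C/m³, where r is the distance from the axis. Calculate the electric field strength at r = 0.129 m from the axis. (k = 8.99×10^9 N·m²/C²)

E = 9.05×10^6 V/m

By cylindrical symmetry E is radial; use a coaxial Gaussian cylinder of radius 0.129 m and length L (r < R).
Integrating ρ over the cross-section to radius r: λ_enc = (2πρ₀/R²) ∫₀^r r'^3 dr' = 2πρ₀ r^4/(4·R²) = -6.493e-5 C/m.
By Gauss's law (flux through the curved wall only), E·2πrL = λ_enc L/ε₀.
E = 2k|λ_enc|/r = 2(8.99×10^9)(6.493e-5)/(0.129) = 9.05e6 N/C.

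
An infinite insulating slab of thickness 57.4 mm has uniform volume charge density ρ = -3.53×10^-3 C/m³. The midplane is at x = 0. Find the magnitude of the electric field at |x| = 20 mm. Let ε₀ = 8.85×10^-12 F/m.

By symmetry E is perpendicular to the slab. A Gaussian pillbox from −20 mm to +20 mm (face area A) lies entirely within the slab.
Q_enc = ρ·(2x)·A and flux = 2EA, so 2EA = 2ρxA/ε₀ ⇒ E = |ρ|x/ε₀.
E = (3.53×10^-3)(0.02)/(8.85×10^-12) = 7.98e6 N/C.

E ≈ 7.98×10^6 N/C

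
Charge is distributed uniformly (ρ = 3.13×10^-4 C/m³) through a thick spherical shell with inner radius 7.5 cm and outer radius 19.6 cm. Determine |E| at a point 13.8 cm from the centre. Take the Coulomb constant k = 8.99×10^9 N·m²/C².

E ≈ 1.37×10^6 V/m

Take a concentric spherical Gaussian surface of radius r = 13.8 cm (within the shell material, 7.5 cm < r < 19.6 cm).
Only the shell between 7.5 cm and r is enclosed: Q_enc = ρ·(4π/3)(r³ − a³) = (3.13×10^-4)·(4π/3)·((0.138)³ − (0.075)³) = 2.893e-6 C.
By Gauss's law, ∮E·dA = E·4πr² = Q_enc/ε₀.
E = k|Q_enc|/r² = (8.99×10^9)(2.893×10^-6)/(0.138)² = 1.37×10^6 N/C.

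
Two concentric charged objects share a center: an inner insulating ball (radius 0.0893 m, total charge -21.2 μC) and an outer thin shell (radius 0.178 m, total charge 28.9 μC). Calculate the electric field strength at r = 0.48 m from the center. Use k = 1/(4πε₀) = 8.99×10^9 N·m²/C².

Take a concentric spherical Gaussian surface of radius r = 0.48 m (r > 0.178 m, enclosing both).
Q_enc = (-21.2 μC) + (28.9 μC) = 7.70×10^-6 C.
By Gauss's law, ∮E·dA = E·4πr² = Q_enc/ε₀.
E = k|Q_enc|/r² = (8.99×10^9)(7.70e-6)/(0.48)² = 3.00e5 N/C.

E = 3.00×10^5 V/m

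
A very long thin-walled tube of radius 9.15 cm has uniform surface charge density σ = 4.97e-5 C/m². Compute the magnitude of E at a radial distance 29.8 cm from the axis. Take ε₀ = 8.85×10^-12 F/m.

E = 1.72×10^6 N/C

Coaxial Gaussian cylinder, radius r = 29.8 cm, length L (r > 9.15 cm).
The whole shell is enclosed: λ_enc = σ·2πR = (4.97e-5)·2π·(0.0915) = 2.857×10^-5 C/m.
Since E is radial and uniform over the curved surface, Φ = E·2πrL = Q_enc/ε₀ = λ_enc L/ε₀.
E = |λ_enc|/(2πε₀r) = (2.857×10^-5)/(2π·8.85×10^-12·0.298) = 1.72e6 N/C.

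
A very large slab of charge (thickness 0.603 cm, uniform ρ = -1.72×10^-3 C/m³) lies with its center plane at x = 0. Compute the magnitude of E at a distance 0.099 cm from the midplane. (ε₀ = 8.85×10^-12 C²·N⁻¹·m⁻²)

By symmetry E is perpendicular to the slab. A Gaussian pillbox from −0.099 cm to +0.099 cm (face area A) lies entirely within the slab.
Q_enc = ρ·(2x)·A and flux = 2EA, so 2EA = 2ρxA/ε₀ ⇒ E = |ρ|x/ε₀.
E = (1.72e-3)(0.00099)/(8.85×10^-12) = 1.92×10^5 N/C.

|E| = 1.92×10^5 N/C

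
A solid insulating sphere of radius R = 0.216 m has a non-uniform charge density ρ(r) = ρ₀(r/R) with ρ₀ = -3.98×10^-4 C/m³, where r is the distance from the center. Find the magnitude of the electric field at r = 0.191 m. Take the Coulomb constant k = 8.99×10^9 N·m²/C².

Symmetry ⇒ E = E(r) r̂. Gaussian sphere of radius r = 0.191 m (r < R).
Q_enc = ∫₀^r ρ(r')·4πr'² dr' = (4πρ₀/R) ∫₀^r r'^3 dr' = 4πρ₀ r^4/(4·R) = -7.704e-6 C.
Applying ∮E·dA = Q_enc/ε₀ with Φ = E(4πr²):
E = k|Q_enc|/r² = (8.99×10^9)(7.704e-6)/(0.191)² = 1.90e6 N/C.

|E| ≈ 1.90e6 V/m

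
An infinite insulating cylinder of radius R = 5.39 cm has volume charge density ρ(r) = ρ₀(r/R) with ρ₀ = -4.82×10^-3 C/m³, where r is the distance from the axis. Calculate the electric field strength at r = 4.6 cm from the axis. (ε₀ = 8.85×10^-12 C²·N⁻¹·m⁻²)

|E| = 7.13×10^6 V/m

Coaxial Gaussian cylinder, radius r = 4.6 cm, length L (r < R).
λ_enc = ∫₀^r ρ(r')·2πr' dr' = (2πρ₀/R)·r^3/3 = -1.823×10^-5 C/m.
Since E is radial and uniform over the curved surface, Φ = E·2πrL = Q_enc/ε₀ = λ_enc L/ε₀.
E = |λ_enc|/(2πε₀r) = (1.823e-5)/(2π·8.85×10^-12·0.046) = 7.13×10^6 N/C.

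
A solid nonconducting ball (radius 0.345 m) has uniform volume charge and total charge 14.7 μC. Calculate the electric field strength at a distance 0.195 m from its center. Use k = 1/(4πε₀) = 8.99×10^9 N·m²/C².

|E| = 6.28×10^5 N/C

By spherical symmetry E is radial; choose a Gaussian sphere of radius r = 0.195 m (r < R).
For a uniform sphere the enclosed fraction is (r/R)³, so Q_enc = (14.7 μC)(0.195/0.345)³ = 2.654×10^-6 C.
Gauss's law: E·4πr² = Q_enc/ε₀.
E = k|Q_enc|/r² = (8.99×10^9)(2.654e-6)/(0.195)² = 6.28×10^5 N/C.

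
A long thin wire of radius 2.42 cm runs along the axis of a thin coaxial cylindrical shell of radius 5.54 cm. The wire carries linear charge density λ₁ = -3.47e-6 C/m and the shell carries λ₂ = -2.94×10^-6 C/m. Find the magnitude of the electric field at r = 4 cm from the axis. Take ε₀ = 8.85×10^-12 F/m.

Take a coaxial cylindrical Gaussian surface of radius r = 4 cm and length L (between the conductors, 2.42 cm < r < 5.54 cm).
Only the inner wire is enclosed; the outer shell contributes nothing inside itself. λ_enc = λ₁ = -3.47e-6 C/m.
Gauss's law: E·2πrL = λ_enc L/ε₀.
E = |λ_enc|/(2πε₀r) = (3.47×10^-6)/(2π·8.85×10^-12·0.04) = 1.56e6 N/C.

E = 1.56×10^6 N/C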